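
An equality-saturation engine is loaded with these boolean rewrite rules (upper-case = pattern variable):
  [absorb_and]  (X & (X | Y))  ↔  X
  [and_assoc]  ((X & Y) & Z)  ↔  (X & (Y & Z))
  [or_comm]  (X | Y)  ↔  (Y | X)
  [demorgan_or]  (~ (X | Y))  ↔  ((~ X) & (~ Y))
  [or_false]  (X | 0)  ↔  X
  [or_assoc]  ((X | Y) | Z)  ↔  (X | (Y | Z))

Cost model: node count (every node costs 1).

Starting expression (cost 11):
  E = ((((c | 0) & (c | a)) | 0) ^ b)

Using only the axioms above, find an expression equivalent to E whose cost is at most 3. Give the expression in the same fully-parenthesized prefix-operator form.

(c ^ b)   [cost 3]

1. [or_false →] (c | 0)  →  c;  E = (((c & (c | a)) | 0) ^ b)
2. [or_false →] ((c & (c | a)) | 0)  →  (c & (c | a));  E = ((c & (c | a)) ^ b)
3. [absorb_and →] (c & (c | a))  →  c;  cost 3 ≤ 3, done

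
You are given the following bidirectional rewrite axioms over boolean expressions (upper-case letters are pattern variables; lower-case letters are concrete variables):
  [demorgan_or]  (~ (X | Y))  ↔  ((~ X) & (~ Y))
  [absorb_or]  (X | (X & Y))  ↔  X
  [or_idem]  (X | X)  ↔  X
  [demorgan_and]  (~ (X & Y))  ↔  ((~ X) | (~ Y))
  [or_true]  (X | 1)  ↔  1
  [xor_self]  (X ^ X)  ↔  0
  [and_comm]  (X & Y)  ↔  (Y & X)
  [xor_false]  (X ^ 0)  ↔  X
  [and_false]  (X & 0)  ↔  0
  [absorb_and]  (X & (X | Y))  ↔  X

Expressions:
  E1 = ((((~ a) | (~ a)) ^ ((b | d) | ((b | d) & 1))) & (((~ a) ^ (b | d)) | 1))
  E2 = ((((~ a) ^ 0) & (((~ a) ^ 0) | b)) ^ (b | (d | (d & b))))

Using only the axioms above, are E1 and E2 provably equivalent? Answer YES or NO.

1. [absorb_or →] ((b | d) | ((b | d) & 1))  →  (b | d);  E1 = ((((~ a) | (~ a)) ^ (b | d)) & (((~ a) ^ (b | d)) | 1))
2. [or_idem →] ((~ a) | (~ a))  →  (~ a);  E1 = (((~ a) ^ (b | d)) & (((~ a) ^ (b | d)) | 1))
3. [absorb_and →] (((~ a) ^ (b | d)) & (((~ a) ^ (b | d)) | 1))  →  ((~ a) ^ (b | d))
4. [xor_false ←] (~ a)  →  ((~ a) ^ 0);  E1 = (((~ a) ^ 0) ^ (b | d))
5. [absorb_or ←] d  →  (d | (d & b));  E1 = (((~ a) ^ 0) ^ (b | (d | (d & b))))
6. [absorb_and ←] ((~ a) ^ 0)  →  (((~ a) ^ 0) & (((~ a) ^ 0) | b));  this is E2

YES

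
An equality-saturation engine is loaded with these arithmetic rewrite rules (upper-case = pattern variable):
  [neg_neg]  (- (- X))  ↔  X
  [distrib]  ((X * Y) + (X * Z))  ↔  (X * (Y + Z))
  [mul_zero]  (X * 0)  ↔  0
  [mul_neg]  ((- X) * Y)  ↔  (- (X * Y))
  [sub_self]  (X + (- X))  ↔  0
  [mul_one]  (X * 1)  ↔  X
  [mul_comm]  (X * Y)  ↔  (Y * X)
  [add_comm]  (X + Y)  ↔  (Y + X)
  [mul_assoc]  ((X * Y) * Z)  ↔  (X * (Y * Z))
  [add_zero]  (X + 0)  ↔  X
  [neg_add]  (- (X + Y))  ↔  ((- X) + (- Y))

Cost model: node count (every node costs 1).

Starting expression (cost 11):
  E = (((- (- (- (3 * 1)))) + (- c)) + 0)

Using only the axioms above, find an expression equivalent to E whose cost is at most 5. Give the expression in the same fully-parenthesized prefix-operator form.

((- 3) + (- c))   [cost 5]

1. [add_zero →] (((- (- (- (3 * 1)))) + (- c)) + 0)  →  ((- (- (- (3 * 1)))) + (- c))
2. [mul_one →] (3 * 1)  →  3;  E = ((- (- (- 3))) + (- c))
3. [neg_neg →] (- (- 3))  →  3;  cost 5 ≤ 5, done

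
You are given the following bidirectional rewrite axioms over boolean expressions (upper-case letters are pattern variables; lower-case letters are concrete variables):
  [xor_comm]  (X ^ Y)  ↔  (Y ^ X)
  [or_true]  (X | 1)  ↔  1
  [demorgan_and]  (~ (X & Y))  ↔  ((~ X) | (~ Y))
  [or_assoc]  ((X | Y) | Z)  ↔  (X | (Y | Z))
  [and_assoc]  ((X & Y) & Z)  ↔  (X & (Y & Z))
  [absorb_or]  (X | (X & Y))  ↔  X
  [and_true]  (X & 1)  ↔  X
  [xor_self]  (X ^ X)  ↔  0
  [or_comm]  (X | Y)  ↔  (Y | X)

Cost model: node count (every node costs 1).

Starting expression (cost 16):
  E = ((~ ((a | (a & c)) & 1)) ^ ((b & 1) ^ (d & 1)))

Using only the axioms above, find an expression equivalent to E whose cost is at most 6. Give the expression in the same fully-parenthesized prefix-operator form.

((b ^ d) ^ (~ a))   [cost 6]

(1) (a | (a & c))  =[absorb_or →]=  a    ⊢ ((~ (a & 1)) ^ ((b & 1) ^ (d & 1)))
(2) (d & 1)  =[and_true →]=  d    ⊢ ((~ (a & 1)) ^ ((b & 1) ^ d))
(3) (a & 1)  =[and_true →]=  a    ⊢ ((~ a) ^ ((b & 1) ^ d))
(4) ((~ a) ^ ((b & 1) ^ d))  =[xor_comm →]=  (((b & 1) ^ d) ^ (~ a))
(5) (b & 1)  =[and_true →]=  b    ⊢ cost 6, within 6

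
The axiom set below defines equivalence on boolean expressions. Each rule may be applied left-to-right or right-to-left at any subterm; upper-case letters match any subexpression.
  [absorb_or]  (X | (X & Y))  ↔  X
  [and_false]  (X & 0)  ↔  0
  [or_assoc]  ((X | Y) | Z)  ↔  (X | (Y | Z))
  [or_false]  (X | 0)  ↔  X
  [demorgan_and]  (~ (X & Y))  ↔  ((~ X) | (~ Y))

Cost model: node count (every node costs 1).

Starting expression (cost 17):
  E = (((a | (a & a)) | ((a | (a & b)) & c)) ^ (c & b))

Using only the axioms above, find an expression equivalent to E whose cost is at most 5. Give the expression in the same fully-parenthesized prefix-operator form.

(1) (a | (a & a))  =[absorb_or →]=  a    ⊢ ((a | ((a | (a & b)) & c)) ^ (c & b))
(2) (a | (a & b))  =[absorb_or →]=  a    ⊢ ((a | (a & c)) ^ (c & b))
(3) (a | (a & c))  =[absorb_or →]=  a    ⊢ cost 5, within 5

(a ^ (c & b))   [cost 5]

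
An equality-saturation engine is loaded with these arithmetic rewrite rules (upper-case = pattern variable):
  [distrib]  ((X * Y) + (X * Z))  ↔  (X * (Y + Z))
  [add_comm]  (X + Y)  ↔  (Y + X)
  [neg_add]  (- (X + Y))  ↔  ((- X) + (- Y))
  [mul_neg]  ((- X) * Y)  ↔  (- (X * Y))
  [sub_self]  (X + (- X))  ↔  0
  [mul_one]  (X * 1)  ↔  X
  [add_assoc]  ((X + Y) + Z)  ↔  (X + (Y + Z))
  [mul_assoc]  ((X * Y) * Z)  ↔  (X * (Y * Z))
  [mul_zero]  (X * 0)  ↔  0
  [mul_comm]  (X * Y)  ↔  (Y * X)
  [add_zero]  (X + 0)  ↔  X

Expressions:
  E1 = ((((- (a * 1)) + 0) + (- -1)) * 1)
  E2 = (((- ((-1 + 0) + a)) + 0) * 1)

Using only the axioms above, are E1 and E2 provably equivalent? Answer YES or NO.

YES

step 1: add_zero (→) rewrites ((- (a * 1)) + 0) into (- (a * 1)), now (((- (a * 1)) + (- -1)) * 1)
step 2: mul_one (→) rewrites (((- (a * 1)) + (- -1)) * 1) into ((- (a * 1)) + (- -1))
step 3: mul_one (→) rewrites (a * 1) into a, now ((- a) + (- -1))
step 4: add_comm (→) rewrites ((- a) + (- -1)) into ((- -1) + (- a))
step 5: add_zero (←) rewrites -1 into (-1 + 0), now ((- (-1 + 0)) + (- a))
step 6: mul_one (←) rewrites ((- (-1 + 0)) + (- a)) into (((- (-1 + 0)) + (- a)) * 1)
step 7: neg_add (←) rewrites ((- (-1 + 0)) + (- a)) into (- ((-1 + 0) + a)), now ((- ((-1 + 0) + a)) * 1)
step 8: add_zero (←) rewrites (- ((-1 + 0) + a)) into ((- ((-1 + 0) + a)) + 0), which is E2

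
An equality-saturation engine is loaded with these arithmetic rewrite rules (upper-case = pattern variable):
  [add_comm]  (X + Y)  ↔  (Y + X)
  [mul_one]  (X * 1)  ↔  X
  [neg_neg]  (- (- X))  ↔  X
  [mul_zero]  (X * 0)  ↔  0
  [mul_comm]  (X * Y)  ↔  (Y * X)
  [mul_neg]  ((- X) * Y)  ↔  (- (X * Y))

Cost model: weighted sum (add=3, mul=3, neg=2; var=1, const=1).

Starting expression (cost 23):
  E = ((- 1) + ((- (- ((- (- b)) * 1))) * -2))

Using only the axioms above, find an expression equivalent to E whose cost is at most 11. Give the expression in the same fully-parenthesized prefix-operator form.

1. [neg_neg →] (- (- b))  →  b;  E = ((- 1) + ((- (- (b * 1))) * -2))
2. [mul_one →] (b * 1)  →  b;  E = ((- 1) + ((- (- b)) * -2))
3. [neg_neg →] (- (- b))  →  b;  cost 11 ≤ 11, done

((- 1) + (b * -2))   [cost 11]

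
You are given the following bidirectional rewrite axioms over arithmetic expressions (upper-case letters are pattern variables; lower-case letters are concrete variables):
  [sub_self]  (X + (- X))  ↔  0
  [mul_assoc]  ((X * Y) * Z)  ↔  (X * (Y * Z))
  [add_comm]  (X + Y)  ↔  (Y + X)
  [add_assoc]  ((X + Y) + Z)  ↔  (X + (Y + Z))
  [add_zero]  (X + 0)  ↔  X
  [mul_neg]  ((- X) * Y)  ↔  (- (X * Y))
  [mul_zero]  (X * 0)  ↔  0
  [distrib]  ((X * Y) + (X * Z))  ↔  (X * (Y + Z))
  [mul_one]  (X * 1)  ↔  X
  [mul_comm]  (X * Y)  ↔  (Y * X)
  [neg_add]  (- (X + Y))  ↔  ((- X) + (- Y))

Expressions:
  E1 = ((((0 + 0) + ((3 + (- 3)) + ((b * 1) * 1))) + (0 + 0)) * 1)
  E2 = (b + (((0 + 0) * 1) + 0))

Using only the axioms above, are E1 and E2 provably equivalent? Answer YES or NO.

YES

(1) ((((0 + 0) + ((3 + (- 3)) + ((b * 1) * 1))) + (0 + 0)) * 1)  =[mul_one →]=  (((0 + 0) + ((3 + (- 3)) + ((b * 1) * 1))) + (0 + 0))
(2) (0 + 0)  =[add_zero →]=  0    ⊢ ((0 + ((3 + (- 3)) + ((b * 1) * 1))) + (0 + 0))
(3) (0 + ((3 + (- 3)) + ((b * 1) * 1)))  =[add_comm →]=  (((3 + (- 3)) + ((b * 1) * 1)) + 0)    ⊢ ((((3 + (- 3)) + ((b * 1) * 1)) + 0) + (0 + 0))
(4) ((3 + (- 3)) + ((b * 1) * 1))  =[add_comm →]=  (((b * 1) * 1) + (3 + (- 3)))    ⊢ (((((b * 1) * 1) + (3 + (- 3))) + 0) + (0 + 0))
(5) (b * 1)  =[mul_one →]=  b    ⊢ ((((b * 1) + (3 + (- 3))) + 0) + (0 + 0))
(6) (0 + 0)  =[add_zero →]=  0    ⊢ ((((b * 1) + (3 + (- 3))) + 0) + 0)
(7) (b * 1)  =[mul_one →]=  b    ⊢ (((b + (3 + (- 3))) + 0) + 0)
(8) (3 + (- 3))  =[sub_self →]=  0    ⊢ (((b + 0) + 0) + 0)
(9) (((b + 0) + 0) + 0)  =[add_zero →]=  ((b + 0) + 0)
(10) (b + 0)  =[add_zero →]=  b    ⊢ (b + 0)
(11) 0  =[add_zero ←]=  (0 + 0)    ⊢ (b + (0 + 0))
(12) 0  =[mul_one ←]=  (0 * 1)    ⊢ (b + ((0 * 1) + 0))
(13) 0  =[add_zero ←]=  (0 + 0)    ⊢ E2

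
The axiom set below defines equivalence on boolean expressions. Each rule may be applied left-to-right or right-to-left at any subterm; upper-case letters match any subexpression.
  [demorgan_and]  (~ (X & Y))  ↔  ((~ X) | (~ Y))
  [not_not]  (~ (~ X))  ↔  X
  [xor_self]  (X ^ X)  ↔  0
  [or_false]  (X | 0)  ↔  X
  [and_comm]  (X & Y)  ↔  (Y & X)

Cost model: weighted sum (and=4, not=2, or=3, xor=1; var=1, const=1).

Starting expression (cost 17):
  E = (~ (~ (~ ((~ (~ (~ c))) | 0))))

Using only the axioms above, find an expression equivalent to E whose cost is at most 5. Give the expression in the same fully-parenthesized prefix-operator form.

step 1: not_not (→) rewrites (~ (~ (~ c))) into (~ c), now (~ (~ (~ ((~ c) | 0))))
step 2: not_not (→) rewrites (~ (~ ((~ c) | 0))) into ((~ c) | 0), now (~ ((~ c) | 0))
step 3: or_false (→) rewrites ((~ c) | 0) into (~ c), reaching cost 5 (bound 5)

(~ (~ c))   [cost 5]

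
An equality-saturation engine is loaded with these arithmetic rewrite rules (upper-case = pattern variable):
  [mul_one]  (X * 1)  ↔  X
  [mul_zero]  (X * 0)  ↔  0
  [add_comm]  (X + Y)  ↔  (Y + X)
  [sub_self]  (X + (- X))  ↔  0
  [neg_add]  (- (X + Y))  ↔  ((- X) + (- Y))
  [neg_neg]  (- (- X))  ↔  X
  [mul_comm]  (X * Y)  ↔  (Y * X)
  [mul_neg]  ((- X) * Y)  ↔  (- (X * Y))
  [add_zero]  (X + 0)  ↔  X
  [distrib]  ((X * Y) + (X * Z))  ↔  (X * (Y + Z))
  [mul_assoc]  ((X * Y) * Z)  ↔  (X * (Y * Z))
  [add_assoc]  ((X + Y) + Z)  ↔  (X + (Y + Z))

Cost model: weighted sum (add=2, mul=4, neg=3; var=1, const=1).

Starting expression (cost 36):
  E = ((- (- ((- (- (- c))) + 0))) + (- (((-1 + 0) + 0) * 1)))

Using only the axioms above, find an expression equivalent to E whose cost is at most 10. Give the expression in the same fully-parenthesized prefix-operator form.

1. [neg_neg →] (- (- (- c)))  →  (- c);  E = ((- (- ((- c) + 0))) + (- (((-1 + 0) + 0) * 1)))
2. [add_zero →] ((- c) + 0)  →  (- c);  E = ((- (- (- c))) + (- (((-1 + 0) + 0) * 1)))
3. [mul_one →] (((-1 + 0) + 0) * 1)  →  ((-1 + 0) + 0);  E = ((- (- (- c))) + (- ((-1 + 0) + 0)))
4. [add_zero →] (-1 + 0)  →  -1;  E = ((- (- (- c))) + (- (-1 + 0)))
5. [neg_neg →] (- (- (- c)))  →  (- c);  E = ((- c) + (- (-1 + 0)))
6. [add_zero →] (-1 + 0)  →  -1;  cost 10 ≤ 10, done

((- c) + (- -1))   [cost 10]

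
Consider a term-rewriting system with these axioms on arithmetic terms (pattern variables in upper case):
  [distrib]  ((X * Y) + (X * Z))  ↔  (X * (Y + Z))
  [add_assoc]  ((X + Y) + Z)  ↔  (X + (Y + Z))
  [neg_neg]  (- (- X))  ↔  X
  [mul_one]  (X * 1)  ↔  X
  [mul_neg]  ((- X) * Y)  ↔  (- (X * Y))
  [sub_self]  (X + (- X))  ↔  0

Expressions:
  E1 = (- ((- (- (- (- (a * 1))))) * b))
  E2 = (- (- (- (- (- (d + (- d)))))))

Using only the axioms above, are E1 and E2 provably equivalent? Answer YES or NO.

NO

The axioms are sound identities: if E1 ↔* E2 then E1 and E2 evaluate identically under any assignment.
Under a=1, b=1, d=0: E1 evaluates to -1, E2 to 0. Distinct ⇒ no rewrite sequence connects them.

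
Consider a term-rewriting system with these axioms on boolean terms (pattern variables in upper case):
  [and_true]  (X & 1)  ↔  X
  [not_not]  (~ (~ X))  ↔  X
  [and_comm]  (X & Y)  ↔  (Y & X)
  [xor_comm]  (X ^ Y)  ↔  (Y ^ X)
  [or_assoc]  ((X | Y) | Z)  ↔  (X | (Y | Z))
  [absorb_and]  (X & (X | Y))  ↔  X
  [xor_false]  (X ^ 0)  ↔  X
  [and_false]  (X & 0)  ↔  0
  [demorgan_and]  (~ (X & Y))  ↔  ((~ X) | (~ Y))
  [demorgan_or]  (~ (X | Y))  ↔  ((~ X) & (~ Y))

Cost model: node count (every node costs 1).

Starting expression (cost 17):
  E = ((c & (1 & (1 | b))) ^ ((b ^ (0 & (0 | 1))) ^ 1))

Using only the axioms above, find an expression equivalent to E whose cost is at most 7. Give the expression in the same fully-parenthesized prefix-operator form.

1. [absorb_and →] (1 & (1 | b))  →  1;  E = ((c & 1) ^ ((b ^ (0 & (0 | 1))) ^ 1))
2. [absorb_and →] (0 & (0 | 1))  →  0;  E = ((c & 1) ^ ((b ^ 0) ^ 1))
3. [xor_false →] (b ^ 0)  →  b;  cost 7 ≤ 7, done

((c & 1) ^ (b ^ 1))   [cost 7]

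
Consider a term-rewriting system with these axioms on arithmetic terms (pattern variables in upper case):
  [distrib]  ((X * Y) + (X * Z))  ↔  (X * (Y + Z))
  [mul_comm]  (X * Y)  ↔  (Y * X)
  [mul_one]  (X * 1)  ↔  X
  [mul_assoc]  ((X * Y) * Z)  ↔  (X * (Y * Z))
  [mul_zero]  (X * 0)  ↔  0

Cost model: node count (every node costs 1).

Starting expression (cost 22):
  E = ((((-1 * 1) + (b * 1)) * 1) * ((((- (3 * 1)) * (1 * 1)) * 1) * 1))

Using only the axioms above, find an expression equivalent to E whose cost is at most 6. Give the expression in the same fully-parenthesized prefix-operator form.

1. [mul_one →] (3 * 1)  →  3;  E = ((((-1 * 1) + (b * 1)) * 1) * ((((- 3) * (1 * 1)) * 1) * 1))
2. [mul_one →] (-1 * 1)  →  -1;  E = (((-1 + (b * 1)) * 1) * ((((- 3) * (1 * 1)) * 1) * 1))
3. [mul_one →] (b * 1)  →  b;  E = (((-1 + b) * 1) * ((((- 3) * (1 * 1)) * 1) * 1))
4. [mul_one →] ((-1 + b) * 1)  →  (-1 + b);  E = ((-1 + b) * ((((- 3) * (1 * 1)) * 1) * 1))
5. [mul_one →] (1 * 1)  →  1;  E = ((-1 + b) * ((((- 3) * 1) * 1) * 1))
6. [mul_one →] ((- 3) * 1)  →  (- 3);  E = ((-1 + b) * (((- 3) * 1) * 1))
7. [mul_one →] ((- 3) * 1)  →  (- 3);  E = ((-1 + b) * ((- 3) * 1))
8. [mul_one →] ((- 3) * 1)  →  (- 3);  cost 6 ≤ 6, done

((-1 + b) * (- 3))   [cost 6]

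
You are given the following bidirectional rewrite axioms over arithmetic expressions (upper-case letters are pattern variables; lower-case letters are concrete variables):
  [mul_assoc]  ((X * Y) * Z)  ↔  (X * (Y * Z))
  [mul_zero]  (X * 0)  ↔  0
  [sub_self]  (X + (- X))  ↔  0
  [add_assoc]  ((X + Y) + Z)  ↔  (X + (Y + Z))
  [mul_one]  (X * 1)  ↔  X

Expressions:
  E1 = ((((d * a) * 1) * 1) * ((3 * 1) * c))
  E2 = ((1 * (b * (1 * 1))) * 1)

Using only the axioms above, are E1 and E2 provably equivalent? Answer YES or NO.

All listed rules preserve value, hence provable equivalence implies equal values everywhere; look for a separating assignment.
a=0, b=1, c=0, d=0 gives E1 ↦ 0, E2 ↦ 1; values differ ⇒ not provably equivalent.

NO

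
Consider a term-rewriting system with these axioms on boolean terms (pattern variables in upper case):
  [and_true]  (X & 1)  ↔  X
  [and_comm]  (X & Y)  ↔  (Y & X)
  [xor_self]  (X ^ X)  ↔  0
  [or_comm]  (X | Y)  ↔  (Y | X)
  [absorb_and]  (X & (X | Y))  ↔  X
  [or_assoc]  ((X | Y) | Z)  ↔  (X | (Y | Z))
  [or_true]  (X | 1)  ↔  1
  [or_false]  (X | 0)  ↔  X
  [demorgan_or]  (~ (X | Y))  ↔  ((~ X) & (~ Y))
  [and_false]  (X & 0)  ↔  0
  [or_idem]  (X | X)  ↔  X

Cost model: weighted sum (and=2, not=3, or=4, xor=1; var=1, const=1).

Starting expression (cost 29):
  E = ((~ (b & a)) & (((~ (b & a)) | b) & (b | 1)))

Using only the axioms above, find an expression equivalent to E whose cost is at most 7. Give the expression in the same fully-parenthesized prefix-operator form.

step 1: or_true (→) rewrites (b | 1) into 1, now ((~ (b & a)) & (((~ (b & a)) | b) & 1))
step 2: and_true (→) rewrites (((~ (b & a)) | b) & 1) into ((~ (b & a)) | b), now ((~ (b & a)) & ((~ (b & a)) | b))
step 3: absorb_and (→) rewrites ((~ (b & a)) & ((~ (b & a)) | b)) into (~ (b & a)), reaching cost 7 (bound 7)

(~ (b & a))   [cost 7]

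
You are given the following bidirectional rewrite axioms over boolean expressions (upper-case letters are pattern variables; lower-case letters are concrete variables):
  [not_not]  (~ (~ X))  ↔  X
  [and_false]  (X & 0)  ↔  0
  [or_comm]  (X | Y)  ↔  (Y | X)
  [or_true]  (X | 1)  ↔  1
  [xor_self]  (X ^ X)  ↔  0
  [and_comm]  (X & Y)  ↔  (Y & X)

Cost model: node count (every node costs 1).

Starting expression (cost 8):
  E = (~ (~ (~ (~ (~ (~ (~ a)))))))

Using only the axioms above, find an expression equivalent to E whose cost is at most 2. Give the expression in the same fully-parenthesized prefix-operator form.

(~ a)   [cost 2]

1. [not_not →] (~ (~ (~ (~ a))))  →  (~ (~ a));  E = (~ (~ (~ (~ (~ a)))))
2. [not_not →] (~ (~ (~ a)))  →  (~ a);  E = (~ (~ (~ a)))
3. [not_not →] (~ (~ a))  →  a;  cost 2 ≤ 2, done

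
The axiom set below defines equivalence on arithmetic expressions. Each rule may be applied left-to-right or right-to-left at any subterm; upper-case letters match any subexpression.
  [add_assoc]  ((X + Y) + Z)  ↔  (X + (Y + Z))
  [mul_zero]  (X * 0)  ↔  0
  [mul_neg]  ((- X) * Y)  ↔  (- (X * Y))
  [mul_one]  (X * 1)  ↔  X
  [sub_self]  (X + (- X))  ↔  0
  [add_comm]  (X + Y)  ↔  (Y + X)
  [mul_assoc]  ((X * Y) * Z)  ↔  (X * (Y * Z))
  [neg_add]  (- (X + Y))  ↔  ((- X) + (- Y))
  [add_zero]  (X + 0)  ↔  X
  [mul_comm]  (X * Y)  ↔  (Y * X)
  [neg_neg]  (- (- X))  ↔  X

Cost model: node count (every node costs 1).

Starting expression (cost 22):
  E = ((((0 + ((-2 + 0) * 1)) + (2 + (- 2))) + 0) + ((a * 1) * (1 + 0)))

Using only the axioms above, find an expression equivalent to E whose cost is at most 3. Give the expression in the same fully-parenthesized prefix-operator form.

(-2 + a)   [cost 3]

step 1: mul_one (→) rewrites ((-2 + 0) * 1) into (-2 + 0), now ((((0 + (-2 + 0)) + (2 + (- 2))) + 0) + ((a * 1) * (1 + 0)))
step 2: sub_self (→) rewrites (2 + (- 2)) into 0, now ((((0 + (-2 + 0)) + 0) + 0) + ((a * 1) * (1 + 0)))
step 3: mul_one (→) rewrites (a * 1) into a, now ((((0 + (-2 + 0)) + 0) + 0) + (a * (1 + 0)))
step 4: add_zero (→) rewrites (1 + 0) into 1, now ((((0 + (-2 + 0)) + 0) + 0) + (a * 1))
step 5: add_zero (→) rewrites ((0 + (-2 + 0)) + 0) into (0 + (-2 + 0)), now (((0 + (-2 + 0)) + 0) + (a * 1))
step 6: add_comm (→) rewrites (0 + (-2 + 0)) into ((-2 + 0) + 0), now ((((-2 + 0) + 0) + 0) + (a * 1))
step 7: add_zero (→) rewrites (((-2 + 0) + 0) + 0) into ((-2 + 0) + 0), now (((-2 + 0) + 0) + (a * 1))
step 8: mul_one (→) rewrites (a * 1) into a, now (((-2 + 0) + 0) + a)
step 9: add_zero (→) rewrites (-2 + 0) into -2, now ((-2 + 0) + a)
step 10: add_zero (→) rewrites (-2 + 0) into -2, reaching cost 3 (bound 3)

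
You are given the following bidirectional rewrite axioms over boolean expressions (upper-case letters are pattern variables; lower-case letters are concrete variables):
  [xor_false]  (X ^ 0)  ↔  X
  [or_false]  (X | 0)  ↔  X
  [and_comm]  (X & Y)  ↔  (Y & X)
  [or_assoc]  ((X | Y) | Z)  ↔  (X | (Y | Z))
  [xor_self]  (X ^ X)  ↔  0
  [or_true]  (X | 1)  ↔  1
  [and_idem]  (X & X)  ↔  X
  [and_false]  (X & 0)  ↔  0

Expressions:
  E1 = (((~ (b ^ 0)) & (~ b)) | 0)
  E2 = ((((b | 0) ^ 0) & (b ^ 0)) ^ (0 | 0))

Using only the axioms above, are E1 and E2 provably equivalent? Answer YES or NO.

NO

Every axiom is a valid identity, so a rewrite proof would force E1 and E2 to agree under every assignment.
At b=0: E1 = 1 but E2 = 0; they differ, so no derivation exists.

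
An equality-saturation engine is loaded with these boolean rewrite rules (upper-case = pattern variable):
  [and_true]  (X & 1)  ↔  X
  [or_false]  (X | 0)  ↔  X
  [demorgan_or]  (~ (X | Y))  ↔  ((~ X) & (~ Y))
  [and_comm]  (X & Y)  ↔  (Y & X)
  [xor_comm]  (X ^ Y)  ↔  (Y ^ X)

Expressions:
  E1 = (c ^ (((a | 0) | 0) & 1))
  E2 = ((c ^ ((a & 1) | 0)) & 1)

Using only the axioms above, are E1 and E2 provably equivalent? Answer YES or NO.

1. [and_true →] (((a | 0) | 0) & 1)  →  ((a | 0) | 0);  E1 = (c ^ ((a | 0) | 0))
2. [xor_comm →] (c ^ ((a | 0) | 0))  →  (((a | 0) | 0) ^ c)
3. [or_false →] ((a | 0) | 0)  →  (a | 0);  E1 = ((a | 0) ^ c)
4. [xor_comm →] ((a | 0) ^ c)  →  (c ^ (a | 0))
5. [or_false →] (a | 0)  →  a;  E1 = (c ^ a)
6. [and_true ←] (c ^ a)  →  ((c ^ a) & 1)
7. [or_false ←] a  →  (a | 0);  E1 = ((c ^ (a | 0)) & 1)
8. [and_true ←] a  →  (a & 1);  this is E2

YES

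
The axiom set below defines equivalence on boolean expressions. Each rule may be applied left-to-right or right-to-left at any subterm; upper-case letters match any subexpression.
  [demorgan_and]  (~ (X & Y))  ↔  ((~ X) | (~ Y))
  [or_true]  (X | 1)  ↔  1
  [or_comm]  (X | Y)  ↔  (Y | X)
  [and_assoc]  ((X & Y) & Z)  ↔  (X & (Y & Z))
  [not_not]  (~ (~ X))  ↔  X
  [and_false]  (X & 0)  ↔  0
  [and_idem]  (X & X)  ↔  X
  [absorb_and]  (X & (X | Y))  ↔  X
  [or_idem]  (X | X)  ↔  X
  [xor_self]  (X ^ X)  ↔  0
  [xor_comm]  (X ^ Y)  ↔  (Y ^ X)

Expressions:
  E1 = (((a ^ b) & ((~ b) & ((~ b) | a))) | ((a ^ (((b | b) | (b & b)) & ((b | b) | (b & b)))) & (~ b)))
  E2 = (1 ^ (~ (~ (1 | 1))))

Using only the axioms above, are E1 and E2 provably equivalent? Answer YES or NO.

NO

Every axiom is a valid identity, so a rewrite proof would force E1 and E2 to agree under every assignment.
At a=1, b=0: E1 = 1 but E2 = 0; they differ, so no derivation exists.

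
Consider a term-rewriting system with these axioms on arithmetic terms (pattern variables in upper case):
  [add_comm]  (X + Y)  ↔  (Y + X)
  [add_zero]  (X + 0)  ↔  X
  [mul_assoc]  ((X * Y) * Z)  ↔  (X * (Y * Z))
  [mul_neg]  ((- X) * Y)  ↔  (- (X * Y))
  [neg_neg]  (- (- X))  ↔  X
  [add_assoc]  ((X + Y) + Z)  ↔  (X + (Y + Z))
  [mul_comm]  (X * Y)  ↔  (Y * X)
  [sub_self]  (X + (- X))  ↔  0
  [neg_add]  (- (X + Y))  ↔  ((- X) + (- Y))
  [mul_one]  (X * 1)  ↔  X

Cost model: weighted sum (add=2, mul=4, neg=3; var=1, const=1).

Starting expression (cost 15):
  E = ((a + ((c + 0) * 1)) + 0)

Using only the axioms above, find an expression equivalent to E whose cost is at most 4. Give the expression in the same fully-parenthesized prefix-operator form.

step 1: add_zero (→) rewrites ((a + ((c + 0) * 1)) + 0) into (a + ((c + 0) * 1))
step 2: mul_one (→) rewrites ((c + 0) * 1) into (c + 0), now (a + (c + 0))
step 3: add_zero (→) rewrites (c + 0) into c, reaching cost 4 (bound 4)

(a + c)   [cost 4]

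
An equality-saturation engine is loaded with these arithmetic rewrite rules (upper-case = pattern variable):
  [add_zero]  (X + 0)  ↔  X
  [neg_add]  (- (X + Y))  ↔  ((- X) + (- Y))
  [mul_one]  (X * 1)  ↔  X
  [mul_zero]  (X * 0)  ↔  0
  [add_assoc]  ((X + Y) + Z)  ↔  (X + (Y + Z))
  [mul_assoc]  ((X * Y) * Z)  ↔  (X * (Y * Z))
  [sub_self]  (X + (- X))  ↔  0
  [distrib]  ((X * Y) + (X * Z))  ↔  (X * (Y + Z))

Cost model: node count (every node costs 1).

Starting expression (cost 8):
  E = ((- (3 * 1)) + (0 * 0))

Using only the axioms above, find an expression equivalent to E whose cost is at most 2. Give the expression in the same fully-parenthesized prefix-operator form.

(- 3)   [cost 2]

1. [mul_one →] (3 * 1)  →  3;  E = ((- 3) + (0 * 0))
2. [mul_zero →] (0 * 0)  →  0;  E = ((- 3) + 0)
3. [add_zero →] ((- 3) + 0)  →  (- 3);  cost 2 ≤ 2, done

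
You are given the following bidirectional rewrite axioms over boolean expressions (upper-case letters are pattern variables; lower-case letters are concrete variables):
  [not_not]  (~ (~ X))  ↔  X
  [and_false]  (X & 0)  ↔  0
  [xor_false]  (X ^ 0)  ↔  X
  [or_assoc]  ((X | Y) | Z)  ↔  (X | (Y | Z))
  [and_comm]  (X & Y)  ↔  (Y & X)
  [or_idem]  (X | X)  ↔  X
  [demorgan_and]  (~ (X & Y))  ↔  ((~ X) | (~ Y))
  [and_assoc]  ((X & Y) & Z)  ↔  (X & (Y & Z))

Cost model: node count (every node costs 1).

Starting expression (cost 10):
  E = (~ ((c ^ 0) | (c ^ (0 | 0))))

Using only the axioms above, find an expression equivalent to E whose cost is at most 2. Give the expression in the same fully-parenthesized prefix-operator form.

step 1: or_idem (→) rewrites (0 | 0) into 0, now (~ ((c ^ 0) | (c ^ 0)))
step 2: or_idem (→) rewrites ((c ^ 0) | (c ^ 0)) into (c ^ 0), now (~ (c ^ 0))
step 3: xor_false (→) rewrites (c ^ 0) into c, reaching cost 2 (bound 2)

(~ c)   [cost 2]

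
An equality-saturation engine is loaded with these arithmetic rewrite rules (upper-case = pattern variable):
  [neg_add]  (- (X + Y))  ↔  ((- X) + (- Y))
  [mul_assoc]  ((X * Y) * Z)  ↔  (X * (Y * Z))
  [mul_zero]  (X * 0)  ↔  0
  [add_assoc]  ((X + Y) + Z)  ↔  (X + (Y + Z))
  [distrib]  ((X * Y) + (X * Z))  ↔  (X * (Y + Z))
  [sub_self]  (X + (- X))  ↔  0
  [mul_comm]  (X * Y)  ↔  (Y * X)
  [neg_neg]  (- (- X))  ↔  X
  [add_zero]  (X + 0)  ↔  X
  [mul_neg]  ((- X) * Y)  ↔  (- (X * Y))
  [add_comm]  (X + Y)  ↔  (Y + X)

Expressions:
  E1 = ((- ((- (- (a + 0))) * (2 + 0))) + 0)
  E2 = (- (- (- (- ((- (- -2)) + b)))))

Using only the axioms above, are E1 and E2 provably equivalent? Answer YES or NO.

NO

Every axiom is a valid identity, so a rewrite proof would force E1 and E2 to agree under every assignment.
At a=0, b=0: E1 = 0 but E2 = -2; they differ, so no derivation exists.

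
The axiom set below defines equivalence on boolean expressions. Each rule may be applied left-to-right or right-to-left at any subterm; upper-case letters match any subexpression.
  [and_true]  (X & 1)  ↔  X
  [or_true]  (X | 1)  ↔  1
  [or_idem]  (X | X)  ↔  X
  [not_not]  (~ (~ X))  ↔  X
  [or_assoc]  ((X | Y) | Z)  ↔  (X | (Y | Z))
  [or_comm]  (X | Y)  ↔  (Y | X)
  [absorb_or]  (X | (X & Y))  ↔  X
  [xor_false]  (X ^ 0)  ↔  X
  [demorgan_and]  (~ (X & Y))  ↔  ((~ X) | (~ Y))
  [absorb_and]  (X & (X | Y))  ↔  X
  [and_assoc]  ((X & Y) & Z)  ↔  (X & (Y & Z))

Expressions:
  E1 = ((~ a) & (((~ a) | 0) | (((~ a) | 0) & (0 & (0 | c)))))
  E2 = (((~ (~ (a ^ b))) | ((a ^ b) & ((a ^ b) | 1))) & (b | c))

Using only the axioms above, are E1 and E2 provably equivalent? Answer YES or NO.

All listed rules preserve value, hence provable equivalence implies equal values everywhere; look for a separating assignment.
a=0, b=0, c=0 gives E1 ↦ 1, E2 ↦ 0; values differ ⇒ not provably equivalent.

NO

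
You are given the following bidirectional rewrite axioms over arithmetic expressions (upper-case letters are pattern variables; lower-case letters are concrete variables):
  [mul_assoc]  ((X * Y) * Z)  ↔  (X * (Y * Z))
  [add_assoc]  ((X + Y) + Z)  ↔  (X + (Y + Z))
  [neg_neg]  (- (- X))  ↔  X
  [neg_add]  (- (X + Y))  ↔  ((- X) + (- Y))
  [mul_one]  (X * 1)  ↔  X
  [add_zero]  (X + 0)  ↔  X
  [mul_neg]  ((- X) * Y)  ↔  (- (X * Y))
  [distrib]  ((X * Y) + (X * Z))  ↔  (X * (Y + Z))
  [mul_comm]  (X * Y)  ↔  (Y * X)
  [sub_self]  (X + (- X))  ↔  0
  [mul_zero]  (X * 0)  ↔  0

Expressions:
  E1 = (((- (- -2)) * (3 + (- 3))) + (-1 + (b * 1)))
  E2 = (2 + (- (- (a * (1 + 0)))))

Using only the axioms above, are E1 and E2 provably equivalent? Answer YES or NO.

NO

Every axiom is a valid identity, so a rewrite proof would force E1 and E2 to agree under every assignment.
At a=0, b=0: E1 = -1 but E2 = 2; they differ, so no derivation exists.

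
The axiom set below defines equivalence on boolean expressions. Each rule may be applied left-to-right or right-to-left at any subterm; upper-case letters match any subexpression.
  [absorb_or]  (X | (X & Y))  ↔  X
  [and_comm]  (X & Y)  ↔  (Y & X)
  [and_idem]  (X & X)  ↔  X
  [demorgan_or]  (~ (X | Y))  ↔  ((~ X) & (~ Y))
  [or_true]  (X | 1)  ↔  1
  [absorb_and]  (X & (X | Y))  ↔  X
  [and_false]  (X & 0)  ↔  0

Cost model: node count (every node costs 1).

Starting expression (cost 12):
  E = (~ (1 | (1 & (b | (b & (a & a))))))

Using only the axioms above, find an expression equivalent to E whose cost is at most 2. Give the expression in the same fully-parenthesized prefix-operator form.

(~ 1)   [cost 2]

(1) (a & a)  =[and_idem →]=  a    ⊢ (~ (1 | (1 & (b | (b & a)))))
(2) (b | (b & a))  =[absorb_or →]=  b    ⊢ (~ (1 | (1 & b)))
(3) (1 | (1 & b))  =[absorb_or →]=  1    ⊢ cost 2, within 2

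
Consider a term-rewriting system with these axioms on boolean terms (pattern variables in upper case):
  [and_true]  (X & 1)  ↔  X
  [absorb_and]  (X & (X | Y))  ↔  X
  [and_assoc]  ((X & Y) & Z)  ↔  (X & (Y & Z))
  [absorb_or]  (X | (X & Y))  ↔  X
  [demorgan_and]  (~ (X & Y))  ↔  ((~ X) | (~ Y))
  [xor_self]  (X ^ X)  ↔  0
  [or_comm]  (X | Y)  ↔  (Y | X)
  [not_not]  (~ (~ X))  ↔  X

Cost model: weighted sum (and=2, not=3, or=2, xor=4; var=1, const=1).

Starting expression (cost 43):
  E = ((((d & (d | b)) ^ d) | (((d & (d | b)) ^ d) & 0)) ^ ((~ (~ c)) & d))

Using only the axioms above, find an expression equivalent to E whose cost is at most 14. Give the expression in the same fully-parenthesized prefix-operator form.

(1) (((d & (d | b)) ^ d) | (((d & (d | b)) ^ d) & 0))  =[absorb_or →]=  ((d & (d | b)) ^ d)    ⊢ (((d & (d | b)) ^ d) ^ ((~ (~ c)) & d))
(2) (~ (~ c))  =[not_not →]=  c    ⊢ (((d & (d | b)) ^ d) ^ (c & d))
(3) (d & (d | b))  =[absorb_and →]=  d    ⊢ cost 14, within 14

((d ^ d) ^ (c & d))   [cost 14]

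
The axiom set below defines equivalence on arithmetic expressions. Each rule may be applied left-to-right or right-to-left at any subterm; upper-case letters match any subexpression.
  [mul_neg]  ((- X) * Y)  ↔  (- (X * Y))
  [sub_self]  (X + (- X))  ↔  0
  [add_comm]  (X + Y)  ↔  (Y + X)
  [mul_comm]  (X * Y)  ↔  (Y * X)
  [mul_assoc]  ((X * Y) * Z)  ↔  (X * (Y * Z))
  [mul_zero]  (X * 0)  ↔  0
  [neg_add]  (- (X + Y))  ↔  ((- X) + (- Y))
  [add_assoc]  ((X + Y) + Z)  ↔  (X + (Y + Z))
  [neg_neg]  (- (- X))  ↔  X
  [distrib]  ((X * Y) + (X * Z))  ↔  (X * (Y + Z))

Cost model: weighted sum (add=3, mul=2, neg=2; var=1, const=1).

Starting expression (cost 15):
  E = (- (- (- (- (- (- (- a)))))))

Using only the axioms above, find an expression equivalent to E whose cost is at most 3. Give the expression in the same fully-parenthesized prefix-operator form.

(- a)   [cost 3]

(1) (- (- (- (- (- (- (- a)))))))  =[neg_neg →]=  (- (- (- (- (- a)))))
(2) (- (- (- (- a))))  =[neg_neg →]=  (- (- a))    ⊢ (- (- (- a)))
(3) (- (- (- a)))  =[neg_neg →]=  (- a)    ⊢ cost 3, within 3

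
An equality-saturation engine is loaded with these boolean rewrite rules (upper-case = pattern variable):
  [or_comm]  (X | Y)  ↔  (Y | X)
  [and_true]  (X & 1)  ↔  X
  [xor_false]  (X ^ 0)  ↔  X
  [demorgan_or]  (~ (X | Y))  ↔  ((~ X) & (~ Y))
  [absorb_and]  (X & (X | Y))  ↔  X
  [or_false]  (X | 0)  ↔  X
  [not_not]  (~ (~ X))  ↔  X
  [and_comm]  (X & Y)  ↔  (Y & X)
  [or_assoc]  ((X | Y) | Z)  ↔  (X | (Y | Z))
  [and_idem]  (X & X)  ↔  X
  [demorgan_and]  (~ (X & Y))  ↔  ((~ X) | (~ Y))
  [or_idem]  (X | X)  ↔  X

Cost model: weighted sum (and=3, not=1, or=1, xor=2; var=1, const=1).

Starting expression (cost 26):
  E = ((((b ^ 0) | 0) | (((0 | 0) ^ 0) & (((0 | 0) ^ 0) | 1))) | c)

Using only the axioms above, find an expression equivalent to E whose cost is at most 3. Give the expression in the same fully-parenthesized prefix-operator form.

1. [absorb_and →] (((0 | 0) ^ 0) & (((0 | 0) ^ 0) | 1))  →  ((0 | 0) ^ 0);  E = ((((b ^ 0) | 0) | ((0 | 0) ^ 0)) | c)
2. [or_comm →] ((((b ^ 0) | 0) | ((0 | 0) ^ 0)) | c)  →  (c | (((b ^ 0) | 0) | ((0 | 0) ^ 0)))
3. [or_false →] (0 | 0)  →  0;  E = (c | (((b ^ 0) | 0) | (0 ^ 0)))
4. [xor_false →] (0 ^ 0)  →  0;  E = (c | (((b ^ 0) | 0) | 0))
5. [or_false →] ((b ^ 0) | 0)  →  (b ^ 0);  E = (c | ((b ^ 0) | 0))
6. [xor_false →] (b ^ 0)  →  b;  E = (c | (b | 0))
7. [or_false →] (b | 0)  →  b;  cost 3 ≤ 3, done

(c | b)   [cost 3]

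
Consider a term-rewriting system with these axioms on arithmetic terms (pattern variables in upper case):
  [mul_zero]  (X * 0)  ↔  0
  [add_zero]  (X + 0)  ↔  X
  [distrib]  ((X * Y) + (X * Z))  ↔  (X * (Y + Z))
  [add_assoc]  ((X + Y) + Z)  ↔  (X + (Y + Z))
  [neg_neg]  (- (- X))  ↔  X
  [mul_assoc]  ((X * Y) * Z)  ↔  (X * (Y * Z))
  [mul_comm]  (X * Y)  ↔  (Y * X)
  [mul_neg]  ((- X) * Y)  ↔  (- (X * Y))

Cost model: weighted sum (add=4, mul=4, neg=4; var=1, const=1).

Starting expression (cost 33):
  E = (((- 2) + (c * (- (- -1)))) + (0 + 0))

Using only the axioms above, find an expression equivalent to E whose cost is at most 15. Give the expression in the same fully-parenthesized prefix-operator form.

((- 2) + (c * -1))   [cost 15]

step 1: add_zero (→) rewrites (0 + 0) into 0, now (((- 2) + (c * (- (- -1)))) + 0)
step 2: neg_neg (→) rewrites (- (- -1)) into -1, now (((- 2) + (c * -1)) + 0)
step 3: add_zero (→) rewrites (((- 2) + (c * -1)) + 0) into ((- 2) + (c * -1)), reaching cost 15 (bound 15)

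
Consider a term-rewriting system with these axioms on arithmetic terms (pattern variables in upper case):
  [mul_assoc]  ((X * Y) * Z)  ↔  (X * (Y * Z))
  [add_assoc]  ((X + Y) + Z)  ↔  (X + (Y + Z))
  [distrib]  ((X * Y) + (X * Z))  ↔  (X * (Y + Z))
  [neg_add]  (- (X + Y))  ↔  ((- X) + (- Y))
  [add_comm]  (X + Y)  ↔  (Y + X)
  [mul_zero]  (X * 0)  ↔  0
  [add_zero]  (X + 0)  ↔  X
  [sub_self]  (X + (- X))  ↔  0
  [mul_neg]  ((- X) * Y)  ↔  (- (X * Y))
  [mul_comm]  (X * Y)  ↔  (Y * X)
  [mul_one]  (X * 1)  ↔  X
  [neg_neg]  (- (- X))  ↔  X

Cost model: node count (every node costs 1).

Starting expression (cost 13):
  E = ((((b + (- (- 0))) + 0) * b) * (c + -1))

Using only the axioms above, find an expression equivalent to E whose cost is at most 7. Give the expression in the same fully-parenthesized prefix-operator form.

(1) (- (- 0))  =[neg_neg →]=  0    ⊢ ((((b + 0) + 0) * b) * (c + -1))
(2) ((b + 0) + 0)  =[add_zero →]=  (b + 0)    ⊢ (((b + 0) * b) * (c + -1))
(3) (b + 0)  =[add_zero →]=  b    ⊢ cost 7, within 7

((b * b) * (c + -1))   [cost 7]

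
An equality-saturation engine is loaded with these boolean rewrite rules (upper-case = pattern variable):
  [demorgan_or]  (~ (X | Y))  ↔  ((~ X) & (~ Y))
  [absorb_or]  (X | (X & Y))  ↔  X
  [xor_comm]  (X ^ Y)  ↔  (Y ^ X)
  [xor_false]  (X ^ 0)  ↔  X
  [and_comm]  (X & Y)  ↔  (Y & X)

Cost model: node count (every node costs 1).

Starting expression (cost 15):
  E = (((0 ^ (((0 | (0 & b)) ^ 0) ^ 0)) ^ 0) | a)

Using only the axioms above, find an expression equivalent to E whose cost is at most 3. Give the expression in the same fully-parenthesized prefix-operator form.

(0 | a)   [cost 3]

step 1: absorb_or (→) rewrites (0 | (0 & b)) into 0, now (((0 ^ ((0 ^ 0) ^ 0)) ^ 0) | a)
step 2: xor_comm (→) rewrites ((0 ^ ((0 ^ 0) ^ 0)) ^ 0) into (0 ^ (0 ^ ((0 ^ 0) ^ 0))), now ((0 ^ (0 ^ ((0 ^ 0) ^ 0))) | a)
step 3: xor_false (→) rewrites ((0 ^ 0) ^ 0) into (0 ^ 0), now ((0 ^ (0 ^ (0 ^ 0))) | a)
step 4: xor_false (→) rewrites (0 ^ 0) into 0, now ((0 ^ (0 ^ 0)) | a)
step 5: xor_false (→) rewrites (0 ^ 0) into 0, now ((0 ^ 0) | a)
step 6: xor_false (→) rewrites (0 ^ 0) into 0, reaching cost 3 (bound 3)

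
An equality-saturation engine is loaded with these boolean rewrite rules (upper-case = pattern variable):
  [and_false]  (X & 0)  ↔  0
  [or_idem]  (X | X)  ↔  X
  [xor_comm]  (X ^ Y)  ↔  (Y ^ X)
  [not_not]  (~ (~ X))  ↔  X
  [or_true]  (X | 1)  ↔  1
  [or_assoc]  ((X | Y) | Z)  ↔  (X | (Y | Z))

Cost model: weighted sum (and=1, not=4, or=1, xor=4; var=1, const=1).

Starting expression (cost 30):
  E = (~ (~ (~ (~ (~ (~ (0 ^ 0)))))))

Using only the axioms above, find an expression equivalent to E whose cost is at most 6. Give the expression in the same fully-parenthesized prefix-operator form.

step 1: not_not (→) rewrites (~ (~ (~ (~ (~ (0 ^ 0)))))) into (~ (~ (~ (0 ^ 0)))), now (~ (~ (~ (~ (0 ^ 0)))))
step 2: not_not (→) rewrites (~ (~ (0 ^ 0))) into (0 ^ 0), now (~ (~ (0 ^ 0)))
step 3: not_not (→) rewrites (~ (~ (0 ^ 0))) into (0 ^ 0), reaching cost 6 (bound 6)

(0 ^ 0)   [cost 6]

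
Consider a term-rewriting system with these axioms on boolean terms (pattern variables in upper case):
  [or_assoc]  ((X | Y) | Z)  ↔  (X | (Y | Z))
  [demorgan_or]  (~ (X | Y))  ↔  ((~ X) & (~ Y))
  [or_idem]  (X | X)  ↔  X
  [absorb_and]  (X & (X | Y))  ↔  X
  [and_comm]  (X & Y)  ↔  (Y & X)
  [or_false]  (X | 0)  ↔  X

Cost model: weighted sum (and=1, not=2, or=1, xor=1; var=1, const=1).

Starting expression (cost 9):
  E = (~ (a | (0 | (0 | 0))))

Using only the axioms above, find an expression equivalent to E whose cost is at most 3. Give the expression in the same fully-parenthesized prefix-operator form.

(1) (0 | 0)  =[or_false →]=  0    ⊢ (~ (a | (0 | 0)))
(2) (0 | 0)  =[or_idem →]=  0    ⊢ (~ (a | 0))
(3) (a | 0)  =[or_false →]=  a    ⊢ cost 3, within 3

(~ a)   [cost 3]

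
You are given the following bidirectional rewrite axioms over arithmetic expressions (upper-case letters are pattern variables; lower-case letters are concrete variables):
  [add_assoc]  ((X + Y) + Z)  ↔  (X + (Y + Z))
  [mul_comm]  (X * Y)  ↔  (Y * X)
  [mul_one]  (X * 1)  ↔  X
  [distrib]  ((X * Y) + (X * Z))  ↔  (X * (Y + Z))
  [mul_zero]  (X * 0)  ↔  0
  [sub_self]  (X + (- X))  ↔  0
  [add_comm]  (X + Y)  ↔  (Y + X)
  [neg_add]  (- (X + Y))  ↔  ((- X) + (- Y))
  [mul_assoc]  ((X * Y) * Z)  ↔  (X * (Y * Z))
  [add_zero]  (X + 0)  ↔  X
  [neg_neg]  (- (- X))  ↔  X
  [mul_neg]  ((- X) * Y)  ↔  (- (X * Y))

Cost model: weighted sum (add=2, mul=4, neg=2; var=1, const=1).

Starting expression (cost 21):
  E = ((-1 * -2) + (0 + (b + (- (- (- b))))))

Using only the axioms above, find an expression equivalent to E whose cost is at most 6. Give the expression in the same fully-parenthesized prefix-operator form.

step 1: neg_neg (→) rewrites (- (- (- b))) into (- b), now ((-1 * -2) + (0 + (b + (- b))))
step 2: sub_self (→) rewrites (b + (- b)) into 0, now ((-1 * -2) + (0 + 0))
step 3: add_zero (→) rewrites (0 + 0) into 0, now ((-1 * -2) + 0)
step 4: add_zero (→) rewrites ((-1 * -2) + 0) into (-1 * -2), reaching cost 6 (bound 6)

(-1 * -2)   [cost 6]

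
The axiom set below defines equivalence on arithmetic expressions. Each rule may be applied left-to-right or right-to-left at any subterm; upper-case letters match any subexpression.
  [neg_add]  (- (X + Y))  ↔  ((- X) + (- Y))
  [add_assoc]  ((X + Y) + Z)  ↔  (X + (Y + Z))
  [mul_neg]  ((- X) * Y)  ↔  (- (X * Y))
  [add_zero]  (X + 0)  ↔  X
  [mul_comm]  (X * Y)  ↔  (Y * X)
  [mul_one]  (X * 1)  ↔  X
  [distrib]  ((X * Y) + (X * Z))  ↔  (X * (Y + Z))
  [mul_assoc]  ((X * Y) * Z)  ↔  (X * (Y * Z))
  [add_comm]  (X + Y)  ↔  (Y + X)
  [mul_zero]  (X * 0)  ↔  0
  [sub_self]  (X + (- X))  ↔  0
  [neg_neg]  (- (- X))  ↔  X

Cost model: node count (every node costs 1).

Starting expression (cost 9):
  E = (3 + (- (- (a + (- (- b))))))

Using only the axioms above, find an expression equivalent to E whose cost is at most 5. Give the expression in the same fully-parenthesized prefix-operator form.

(3 + (b + a))   [cost 5]

(1) (- (- (a + (- (- b)))))  =[neg_neg →]=  (a + (- (- b)))    ⊢ (3 + (a + (- (- b))))
(2) (a + (- (- b)))  =[add_comm →]=  ((- (- b)) + a)    ⊢ (3 + ((- (- b)) + a))
(3) (- (- b))  =[neg_neg →]=  b    ⊢ cost 5, within 5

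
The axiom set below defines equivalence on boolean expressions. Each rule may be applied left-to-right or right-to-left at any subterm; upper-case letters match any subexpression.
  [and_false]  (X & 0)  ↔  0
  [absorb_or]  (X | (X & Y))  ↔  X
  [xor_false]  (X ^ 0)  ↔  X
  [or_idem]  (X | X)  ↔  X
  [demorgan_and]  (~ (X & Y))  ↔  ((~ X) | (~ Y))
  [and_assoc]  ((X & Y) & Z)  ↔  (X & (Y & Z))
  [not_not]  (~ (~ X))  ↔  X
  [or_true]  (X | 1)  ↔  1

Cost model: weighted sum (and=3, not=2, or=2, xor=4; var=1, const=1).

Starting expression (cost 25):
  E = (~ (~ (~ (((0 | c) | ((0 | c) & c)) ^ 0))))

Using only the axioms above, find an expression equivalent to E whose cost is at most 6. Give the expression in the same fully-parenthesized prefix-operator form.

(1) ((0 | c) | ((0 | c) & c))  =[absorb_or →]=  (0 | c)    ⊢ (~ (~ (~ ((0 | c) ^ 0))))
(2) (~ (~ (~ ((0 | c) ^ 0))))  =[not_not →]=  (~ ((0 | c) ^ 0))
(3) ((0 | c) ^ 0)  =[xor_false →]=  (0 | c)    ⊢ cost 6, within 6

(~ (0 | c))   [cost 6]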